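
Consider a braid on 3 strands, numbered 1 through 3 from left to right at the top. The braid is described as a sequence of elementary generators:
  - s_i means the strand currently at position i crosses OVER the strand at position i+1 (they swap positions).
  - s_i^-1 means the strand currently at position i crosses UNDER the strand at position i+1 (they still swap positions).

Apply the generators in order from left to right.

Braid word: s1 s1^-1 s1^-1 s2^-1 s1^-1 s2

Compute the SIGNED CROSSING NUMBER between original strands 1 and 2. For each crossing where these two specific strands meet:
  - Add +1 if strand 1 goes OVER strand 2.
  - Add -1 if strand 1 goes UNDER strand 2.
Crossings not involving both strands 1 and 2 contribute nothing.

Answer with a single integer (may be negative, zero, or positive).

Answer: 0

Derivation:
Gen 1: 1 over 2. Both 1&2? yes. Contrib: +1. Sum: 1
Gen 2: 2 under 1. Both 1&2? yes. Contrib: +1. Sum: 2
Gen 3: 1 under 2. Both 1&2? yes. Contrib: -1. Sum: 1
Gen 4: crossing 1x3. Both 1&2? no. Sum: 1
Gen 5: crossing 2x3. Both 1&2? no. Sum: 1
Gen 6: 2 over 1. Both 1&2? yes. Contrib: -1. Sum: 0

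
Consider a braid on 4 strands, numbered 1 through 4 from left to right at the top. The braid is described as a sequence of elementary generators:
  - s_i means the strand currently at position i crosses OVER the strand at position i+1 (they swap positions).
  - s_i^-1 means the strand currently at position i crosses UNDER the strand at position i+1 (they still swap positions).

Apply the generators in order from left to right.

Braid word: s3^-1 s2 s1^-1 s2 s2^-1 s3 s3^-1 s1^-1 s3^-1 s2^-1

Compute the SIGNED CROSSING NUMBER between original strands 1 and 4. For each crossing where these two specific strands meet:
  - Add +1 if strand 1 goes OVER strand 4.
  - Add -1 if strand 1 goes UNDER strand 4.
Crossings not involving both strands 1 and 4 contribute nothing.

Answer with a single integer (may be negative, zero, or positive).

Answer: 0

Derivation:
Gen 1: crossing 3x4. Both 1&4? no. Sum: 0
Gen 2: crossing 2x4. Both 1&4? no. Sum: 0
Gen 3: 1 under 4. Both 1&4? yes. Contrib: -1. Sum: -1
Gen 4: crossing 1x2. Both 1&4? no. Sum: -1
Gen 5: crossing 2x1. Both 1&4? no. Sum: -1
Gen 6: crossing 2x3. Both 1&4? no. Sum: -1
Gen 7: crossing 3x2. Both 1&4? no. Sum: -1
Gen 8: 4 under 1. Both 1&4? yes. Contrib: +1. Sum: 0
Gen 9: crossing 2x3. Both 1&4? no. Sum: 0
Gen 10: crossing 4x3. Both 1&4? no. Sum: 0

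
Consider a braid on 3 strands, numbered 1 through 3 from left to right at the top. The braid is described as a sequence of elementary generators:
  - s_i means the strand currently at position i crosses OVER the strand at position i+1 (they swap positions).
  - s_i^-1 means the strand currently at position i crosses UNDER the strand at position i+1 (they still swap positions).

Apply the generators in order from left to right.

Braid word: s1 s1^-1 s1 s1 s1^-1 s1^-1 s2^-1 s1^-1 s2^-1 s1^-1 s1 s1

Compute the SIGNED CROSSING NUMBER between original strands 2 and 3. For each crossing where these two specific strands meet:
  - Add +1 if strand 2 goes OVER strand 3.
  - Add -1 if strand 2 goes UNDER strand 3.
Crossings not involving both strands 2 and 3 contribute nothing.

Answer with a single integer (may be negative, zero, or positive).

Answer: 0

Derivation:
Gen 1: crossing 1x2. Both 2&3? no. Sum: 0
Gen 2: crossing 2x1. Both 2&3? no. Sum: 0
Gen 3: crossing 1x2. Both 2&3? no. Sum: 0
Gen 4: crossing 2x1. Both 2&3? no. Sum: 0
Gen 5: crossing 1x2. Both 2&3? no. Sum: 0
Gen 6: crossing 2x1. Both 2&3? no. Sum: 0
Gen 7: 2 under 3. Both 2&3? yes. Contrib: -1. Sum: -1
Gen 8: crossing 1x3. Both 2&3? no. Sum: -1
Gen 9: crossing 1x2. Both 2&3? no. Sum: -1
Gen 10: 3 under 2. Both 2&3? yes. Contrib: +1. Sum: 0
Gen 11: 2 over 3. Both 2&3? yes. Contrib: +1. Sum: 1
Gen 12: 3 over 2. Both 2&3? yes. Contrib: -1. Sum: 0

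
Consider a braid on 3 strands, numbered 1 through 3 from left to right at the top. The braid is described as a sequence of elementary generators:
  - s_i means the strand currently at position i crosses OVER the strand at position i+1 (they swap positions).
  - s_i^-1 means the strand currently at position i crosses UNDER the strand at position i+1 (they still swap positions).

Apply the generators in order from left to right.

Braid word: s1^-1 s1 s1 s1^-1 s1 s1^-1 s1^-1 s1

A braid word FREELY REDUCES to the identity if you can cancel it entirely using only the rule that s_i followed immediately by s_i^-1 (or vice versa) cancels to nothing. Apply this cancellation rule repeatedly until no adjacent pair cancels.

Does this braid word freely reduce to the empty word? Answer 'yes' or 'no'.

Answer: yes

Derivation:
Gen 1 (s1^-1): push. Stack: [s1^-1]
Gen 2 (s1): cancels prior s1^-1. Stack: []
Gen 3 (s1): push. Stack: [s1]
Gen 4 (s1^-1): cancels prior s1. Stack: []
Gen 5 (s1): push. Stack: [s1]
Gen 6 (s1^-1): cancels prior s1. Stack: []
Gen 7 (s1^-1): push. Stack: [s1^-1]
Gen 8 (s1): cancels prior s1^-1. Stack: []
Reduced word: (empty)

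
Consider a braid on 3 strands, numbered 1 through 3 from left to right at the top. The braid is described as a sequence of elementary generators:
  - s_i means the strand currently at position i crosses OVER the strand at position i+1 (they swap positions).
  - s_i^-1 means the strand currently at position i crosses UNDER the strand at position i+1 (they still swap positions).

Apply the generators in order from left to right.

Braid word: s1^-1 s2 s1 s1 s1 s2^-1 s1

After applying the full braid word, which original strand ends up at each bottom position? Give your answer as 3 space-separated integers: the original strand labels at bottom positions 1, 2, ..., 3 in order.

Answer: 1 3 2

Derivation:
Gen 1 (s1^-1): strand 1 crosses under strand 2. Perm now: [2 1 3]
Gen 2 (s2): strand 1 crosses over strand 3. Perm now: [2 3 1]
Gen 3 (s1): strand 2 crosses over strand 3. Perm now: [3 2 1]
Gen 4 (s1): strand 3 crosses over strand 2. Perm now: [2 3 1]
Gen 5 (s1): strand 2 crosses over strand 3. Perm now: [3 2 1]
Gen 6 (s2^-1): strand 2 crosses under strand 1. Perm now: [3 1 2]
Gen 7 (s1): strand 3 crosses over strand 1. Perm now: [1 3 2]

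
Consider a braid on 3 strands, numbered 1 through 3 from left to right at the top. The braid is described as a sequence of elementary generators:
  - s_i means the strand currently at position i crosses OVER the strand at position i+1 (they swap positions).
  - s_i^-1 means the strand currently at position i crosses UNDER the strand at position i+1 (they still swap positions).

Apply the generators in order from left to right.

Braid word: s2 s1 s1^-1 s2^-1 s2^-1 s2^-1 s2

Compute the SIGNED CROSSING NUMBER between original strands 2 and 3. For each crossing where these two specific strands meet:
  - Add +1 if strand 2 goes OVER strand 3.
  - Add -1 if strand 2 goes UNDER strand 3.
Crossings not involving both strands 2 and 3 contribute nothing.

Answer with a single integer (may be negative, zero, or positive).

Gen 1: 2 over 3. Both 2&3? yes. Contrib: +1. Sum: 1
Gen 2: crossing 1x3. Both 2&3? no. Sum: 1
Gen 3: crossing 3x1. Both 2&3? no. Sum: 1
Gen 4: 3 under 2. Both 2&3? yes. Contrib: +1. Sum: 2
Gen 5: 2 under 3. Both 2&3? yes. Contrib: -1. Sum: 1
Gen 6: 3 under 2. Both 2&3? yes. Contrib: +1. Sum: 2
Gen 7: 2 over 3. Both 2&3? yes. Contrib: +1. Sum: 3

Answer: 3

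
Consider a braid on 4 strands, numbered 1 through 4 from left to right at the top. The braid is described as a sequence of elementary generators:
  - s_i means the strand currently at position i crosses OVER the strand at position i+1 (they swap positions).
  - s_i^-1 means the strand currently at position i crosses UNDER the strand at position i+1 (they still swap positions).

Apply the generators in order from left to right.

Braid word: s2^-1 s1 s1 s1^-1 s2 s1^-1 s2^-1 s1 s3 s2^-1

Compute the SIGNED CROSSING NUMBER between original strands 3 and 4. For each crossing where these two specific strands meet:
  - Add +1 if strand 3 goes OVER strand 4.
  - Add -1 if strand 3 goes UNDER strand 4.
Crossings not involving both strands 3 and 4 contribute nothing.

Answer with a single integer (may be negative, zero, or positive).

Gen 1: crossing 2x3. Both 3&4? no. Sum: 0
Gen 2: crossing 1x3. Both 3&4? no. Sum: 0
Gen 3: crossing 3x1. Both 3&4? no. Sum: 0
Gen 4: crossing 1x3. Both 3&4? no. Sum: 0
Gen 5: crossing 1x2. Both 3&4? no. Sum: 0
Gen 6: crossing 3x2. Both 3&4? no. Sum: 0
Gen 7: crossing 3x1. Both 3&4? no. Sum: 0
Gen 8: crossing 2x1. Both 3&4? no. Sum: 0
Gen 9: 3 over 4. Both 3&4? yes. Contrib: +1. Sum: 1
Gen 10: crossing 2x4. Both 3&4? no. Sum: 1

Answer: 1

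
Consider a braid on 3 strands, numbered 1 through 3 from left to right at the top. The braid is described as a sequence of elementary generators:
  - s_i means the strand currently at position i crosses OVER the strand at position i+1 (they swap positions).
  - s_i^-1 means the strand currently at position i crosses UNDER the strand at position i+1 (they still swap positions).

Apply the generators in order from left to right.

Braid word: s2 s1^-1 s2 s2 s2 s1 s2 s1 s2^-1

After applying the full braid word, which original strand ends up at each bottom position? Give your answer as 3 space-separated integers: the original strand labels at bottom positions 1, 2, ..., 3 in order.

Gen 1 (s2): strand 2 crosses over strand 3. Perm now: [1 3 2]
Gen 2 (s1^-1): strand 1 crosses under strand 3. Perm now: [3 1 2]
Gen 3 (s2): strand 1 crosses over strand 2. Perm now: [3 2 1]
Gen 4 (s2): strand 2 crosses over strand 1. Perm now: [3 1 2]
Gen 5 (s2): strand 1 crosses over strand 2. Perm now: [3 2 1]
Gen 6 (s1): strand 3 crosses over strand 2. Perm now: [2 3 1]
Gen 7 (s2): strand 3 crosses over strand 1. Perm now: [2 1 3]
Gen 8 (s1): strand 2 crosses over strand 1. Perm now: [1 2 3]
Gen 9 (s2^-1): strand 2 crosses under strand 3. Perm now: [1 3 2]

Answer: 1 3 2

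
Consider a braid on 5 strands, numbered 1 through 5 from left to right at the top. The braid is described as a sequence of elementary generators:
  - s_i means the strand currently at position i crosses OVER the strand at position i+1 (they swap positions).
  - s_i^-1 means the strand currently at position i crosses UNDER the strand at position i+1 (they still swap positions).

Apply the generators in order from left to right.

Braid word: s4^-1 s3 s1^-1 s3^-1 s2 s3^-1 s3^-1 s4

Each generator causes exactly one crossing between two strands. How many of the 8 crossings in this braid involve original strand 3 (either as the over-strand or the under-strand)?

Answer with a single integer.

Gen 1: crossing 4x5. Involves strand 3? no. Count so far: 0
Gen 2: crossing 3x5. Involves strand 3? yes. Count so far: 1
Gen 3: crossing 1x2. Involves strand 3? no. Count so far: 1
Gen 4: crossing 5x3. Involves strand 3? yes. Count so far: 2
Gen 5: crossing 1x3. Involves strand 3? yes. Count so far: 3
Gen 6: crossing 1x5. Involves strand 3? no. Count so far: 3
Gen 7: crossing 5x1. Involves strand 3? no. Count so far: 3
Gen 8: crossing 5x4. Involves strand 3? no. Count so far: 3

Answer: 3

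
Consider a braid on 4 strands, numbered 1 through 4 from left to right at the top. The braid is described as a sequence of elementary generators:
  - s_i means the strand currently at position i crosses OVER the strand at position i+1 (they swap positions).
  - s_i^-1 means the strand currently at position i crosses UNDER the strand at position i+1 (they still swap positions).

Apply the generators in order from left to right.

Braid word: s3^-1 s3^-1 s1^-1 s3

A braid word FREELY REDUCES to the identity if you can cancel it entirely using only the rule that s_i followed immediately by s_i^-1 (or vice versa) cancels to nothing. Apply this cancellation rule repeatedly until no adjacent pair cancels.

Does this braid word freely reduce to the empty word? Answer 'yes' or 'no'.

Gen 1 (s3^-1): push. Stack: [s3^-1]
Gen 2 (s3^-1): push. Stack: [s3^-1 s3^-1]
Gen 3 (s1^-1): push. Stack: [s3^-1 s3^-1 s1^-1]
Gen 4 (s3): push. Stack: [s3^-1 s3^-1 s1^-1 s3]
Reduced word: s3^-1 s3^-1 s1^-1 s3

Answer: no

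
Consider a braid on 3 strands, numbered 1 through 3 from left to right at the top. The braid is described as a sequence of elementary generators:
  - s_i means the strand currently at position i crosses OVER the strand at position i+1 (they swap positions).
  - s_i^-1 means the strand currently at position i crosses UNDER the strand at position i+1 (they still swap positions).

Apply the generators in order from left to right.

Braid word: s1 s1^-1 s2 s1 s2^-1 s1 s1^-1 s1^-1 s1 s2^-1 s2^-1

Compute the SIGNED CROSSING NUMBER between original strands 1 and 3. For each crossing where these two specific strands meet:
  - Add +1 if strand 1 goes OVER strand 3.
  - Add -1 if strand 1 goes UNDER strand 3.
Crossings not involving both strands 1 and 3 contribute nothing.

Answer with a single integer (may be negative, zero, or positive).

Answer: 1

Derivation:
Gen 1: crossing 1x2. Both 1&3? no. Sum: 0
Gen 2: crossing 2x1. Both 1&3? no. Sum: 0
Gen 3: crossing 2x3. Both 1&3? no. Sum: 0
Gen 4: 1 over 3. Both 1&3? yes. Contrib: +1. Sum: 1
Gen 5: crossing 1x2. Both 1&3? no. Sum: 1
Gen 6: crossing 3x2. Both 1&3? no. Sum: 1
Gen 7: crossing 2x3. Both 1&3? no. Sum: 1
Gen 8: crossing 3x2. Both 1&3? no. Sum: 1
Gen 9: crossing 2x3. Both 1&3? no. Sum: 1
Gen 10: crossing 2x1. Both 1&3? no. Sum: 1
Gen 11: crossing 1x2. Both 1&3? no. Sum: 1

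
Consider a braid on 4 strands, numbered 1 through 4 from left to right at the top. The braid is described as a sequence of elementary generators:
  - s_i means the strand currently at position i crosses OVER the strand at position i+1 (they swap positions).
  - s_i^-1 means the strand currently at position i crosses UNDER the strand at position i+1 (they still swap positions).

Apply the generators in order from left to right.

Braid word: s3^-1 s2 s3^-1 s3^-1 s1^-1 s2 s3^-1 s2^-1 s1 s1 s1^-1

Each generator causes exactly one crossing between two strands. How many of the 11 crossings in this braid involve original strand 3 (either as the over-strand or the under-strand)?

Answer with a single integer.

Gen 1: crossing 3x4. Involves strand 3? yes. Count so far: 1
Gen 2: crossing 2x4. Involves strand 3? no. Count so far: 1
Gen 3: crossing 2x3. Involves strand 3? yes. Count so far: 2
Gen 4: crossing 3x2. Involves strand 3? yes. Count so far: 3
Gen 5: crossing 1x4. Involves strand 3? no. Count so far: 3
Gen 6: crossing 1x2. Involves strand 3? no. Count so far: 3
Gen 7: crossing 1x3. Involves strand 3? yes. Count so far: 4
Gen 8: crossing 2x3. Involves strand 3? yes. Count so far: 5
Gen 9: crossing 4x3. Involves strand 3? yes. Count so far: 6
Gen 10: crossing 3x4. Involves strand 3? yes. Count so far: 7
Gen 11: crossing 4x3. Involves strand 3? yes. Count so far: 8

Answer: 8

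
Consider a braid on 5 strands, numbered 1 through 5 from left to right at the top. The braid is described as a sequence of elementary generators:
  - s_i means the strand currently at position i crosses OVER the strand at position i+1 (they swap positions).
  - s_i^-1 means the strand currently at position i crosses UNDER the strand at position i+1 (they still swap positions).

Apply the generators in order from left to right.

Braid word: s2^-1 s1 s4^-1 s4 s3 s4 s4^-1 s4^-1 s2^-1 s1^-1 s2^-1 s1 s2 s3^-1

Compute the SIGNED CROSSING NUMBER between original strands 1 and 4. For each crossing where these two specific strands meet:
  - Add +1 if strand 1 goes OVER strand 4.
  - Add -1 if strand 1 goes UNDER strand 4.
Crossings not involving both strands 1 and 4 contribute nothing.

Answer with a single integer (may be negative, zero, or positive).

Answer: -2

Derivation:
Gen 1: crossing 2x3. Both 1&4? no. Sum: 0
Gen 2: crossing 1x3. Both 1&4? no. Sum: 0
Gen 3: crossing 4x5. Both 1&4? no. Sum: 0
Gen 4: crossing 5x4. Both 1&4? no. Sum: 0
Gen 5: crossing 2x4. Both 1&4? no. Sum: 0
Gen 6: crossing 2x5. Both 1&4? no. Sum: 0
Gen 7: crossing 5x2. Both 1&4? no. Sum: 0
Gen 8: crossing 2x5. Both 1&4? no. Sum: 0
Gen 9: 1 under 4. Both 1&4? yes. Contrib: -1. Sum: -1
Gen 10: crossing 3x4. Both 1&4? no. Sum: -1
Gen 11: crossing 3x1. Both 1&4? no. Sum: -1
Gen 12: 4 over 1. Both 1&4? yes. Contrib: -1. Sum: -2
Gen 13: crossing 4x3. Both 1&4? no. Sum: -2
Gen 14: crossing 4x5. Both 1&4? no. Sum: -2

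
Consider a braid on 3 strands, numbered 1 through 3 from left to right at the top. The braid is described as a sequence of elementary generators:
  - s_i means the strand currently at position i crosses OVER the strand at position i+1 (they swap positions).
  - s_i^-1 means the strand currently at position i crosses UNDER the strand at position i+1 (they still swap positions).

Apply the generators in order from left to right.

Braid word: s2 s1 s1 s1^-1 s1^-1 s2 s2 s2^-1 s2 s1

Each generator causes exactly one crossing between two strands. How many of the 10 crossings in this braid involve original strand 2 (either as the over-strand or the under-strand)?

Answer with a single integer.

Gen 1: crossing 2x3. Involves strand 2? yes. Count so far: 1
Gen 2: crossing 1x3. Involves strand 2? no. Count so far: 1
Gen 3: crossing 3x1. Involves strand 2? no. Count so far: 1
Gen 4: crossing 1x3. Involves strand 2? no. Count so far: 1
Gen 5: crossing 3x1. Involves strand 2? no. Count so far: 1
Gen 6: crossing 3x2. Involves strand 2? yes. Count so far: 2
Gen 7: crossing 2x3. Involves strand 2? yes. Count so far: 3
Gen 8: crossing 3x2. Involves strand 2? yes. Count so far: 4
Gen 9: crossing 2x3. Involves strand 2? yes. Count so far: 5
Gen 10: crossing 1x3. Involves strand 2? no. Count so far: 5

Answer: 5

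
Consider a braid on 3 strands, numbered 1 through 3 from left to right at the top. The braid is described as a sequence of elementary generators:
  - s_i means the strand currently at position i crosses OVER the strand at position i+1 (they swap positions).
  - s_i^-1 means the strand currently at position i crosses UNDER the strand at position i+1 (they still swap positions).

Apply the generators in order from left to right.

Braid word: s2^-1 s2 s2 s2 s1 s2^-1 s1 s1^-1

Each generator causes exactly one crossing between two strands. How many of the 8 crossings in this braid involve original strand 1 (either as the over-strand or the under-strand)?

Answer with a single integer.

Gen 1: crossing 2x3. Involves strand 1? no. Count so far: 0
Gen 2: crossing 3x2. Involves strand 1? no. Count so far: 0
Gen 3: crossing 2x3. Involves strand 1? no. Count so far: 0
Gen 4: crossing 3x2. Involves strand 1? no. Count so far: 0
Gen 5: crossing 1x2. Involves strand 1? yes. Count so far: 1
Gen 6: crossing 1x3. Involves strand 1? yes. Count so far: 2
Gen 7: crossing 2x3. Involves strand 1? no. Count so far: 2
Gen 8: crossing 3x2. Involves strand 1? no. Count so far: 2

Answer: 2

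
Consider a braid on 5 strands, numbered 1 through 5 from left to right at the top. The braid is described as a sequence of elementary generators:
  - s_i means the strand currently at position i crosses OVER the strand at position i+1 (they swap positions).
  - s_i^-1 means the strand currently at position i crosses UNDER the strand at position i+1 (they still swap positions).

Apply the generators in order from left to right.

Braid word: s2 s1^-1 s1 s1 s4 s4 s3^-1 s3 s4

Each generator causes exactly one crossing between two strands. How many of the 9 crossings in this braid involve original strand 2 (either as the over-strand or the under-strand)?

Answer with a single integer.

Gen 1: crossing 2x3. Involves strand 2? yes. Count so far: 1
Gen 2: crossing 1x3. Involves strand 2? no. Count so far: 1
Gen 3: crossing 3x1. Involves strand 2? no. Count so far: 1
Gen 4: crossing 1x3. Involves strand 2? no. Count so far: 1
Gen 5: crossing 4x5. Involves strand 2? no. Count so far: 1
Gen 6: crossing 5x4. Involves strand 2? no. Count so far: 1
Gen 7: crossing 2x4. Involves strand 2? yes. Count so far: 2
Gen 8: crossing 4x2. Involves strand 2? yes. Count so far: 3
Gen 9: crossing 4x5. Involves strand 2? no. Count so far: 3

Answer: 3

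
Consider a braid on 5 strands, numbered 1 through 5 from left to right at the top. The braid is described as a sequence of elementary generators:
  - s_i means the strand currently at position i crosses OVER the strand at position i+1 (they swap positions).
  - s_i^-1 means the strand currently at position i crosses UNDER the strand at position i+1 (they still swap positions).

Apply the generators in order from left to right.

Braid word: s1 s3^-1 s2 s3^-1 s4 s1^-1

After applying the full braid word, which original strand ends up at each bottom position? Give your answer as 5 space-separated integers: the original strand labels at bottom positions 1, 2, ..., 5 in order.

Gen 1 (s1): strand 1 crosses over strand 2. Perm now: [2 1 3 4 5]
Gen 2 (s3^-1): strand 3 crosses under strand 4. Perm now: [2 1 4 3 5]
Gen 3 (s2): strand 1 crosses over strand 4. Perm now: [2 4 1 3 5]
Gen 4 (s3^-1): strand 1 crosses under strand 3. Perm now: [2 4 3 1 5]
Gen 5 (s4): strand 1 crosses over strand 5. Perm now: [2 4 3 5 1]
Gen 6 (s1^-1): strand 2 crosses under strand 4. Perm now: [4 2 3 5 1]

Answer: 4 2 3 5 1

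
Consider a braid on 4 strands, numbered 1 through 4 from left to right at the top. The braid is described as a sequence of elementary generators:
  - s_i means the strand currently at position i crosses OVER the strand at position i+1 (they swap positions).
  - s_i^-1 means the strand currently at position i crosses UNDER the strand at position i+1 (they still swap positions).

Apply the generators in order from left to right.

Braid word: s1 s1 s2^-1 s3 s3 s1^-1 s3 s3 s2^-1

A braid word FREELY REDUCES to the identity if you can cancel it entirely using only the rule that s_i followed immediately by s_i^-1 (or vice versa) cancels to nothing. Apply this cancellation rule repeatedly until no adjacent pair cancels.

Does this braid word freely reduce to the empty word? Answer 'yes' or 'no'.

Answer: no

Derivation:
Gen 1 (s1): push. Stack: [s1]
Gen 2 (s1): push. Stack: [s1 s1]
Gen 3 (s2^-1): push. Stack: [s1 s1 s2^-1]
Gen 4 (s3): push. Stack: [s1 s1 s2^-1 s3]
Gen 5 (s3): push. Stack: [s1 s1 s2^-1 s3 s3]
Gen 6 (s1^-1): push. Stack: [s1 s1 s2^-1 s3 s3 s1^-1]
Gen 7 (s3): push. Stack: [s1 s1 s2^-1 s3 s3 s1^-1 s3]
Gen 8 (s3): push. Stack: [s1 s1 s2^-1 s3 s3 s1^-1 s3 s3]
Gen 9 (s2^-1): push. Stack: [s1 s1 s2^-1 s3 s3 s1^-1 s3 s3 s2^-1]
Reduced word: s1 s1 s2^-1 s3 s3 s1^-1 s3 s3 s2^-1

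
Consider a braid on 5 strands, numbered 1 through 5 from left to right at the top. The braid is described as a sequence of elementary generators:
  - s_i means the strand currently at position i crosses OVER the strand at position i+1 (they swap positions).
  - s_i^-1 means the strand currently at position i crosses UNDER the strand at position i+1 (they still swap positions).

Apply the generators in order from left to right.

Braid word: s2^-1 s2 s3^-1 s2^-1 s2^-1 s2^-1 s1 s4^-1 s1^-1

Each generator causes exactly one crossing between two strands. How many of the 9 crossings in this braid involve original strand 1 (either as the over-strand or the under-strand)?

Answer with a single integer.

Gen 1: crossing 2x3. Involves strand 1? no. Count so far: 0
Gen 2: crossing 3x2. Involves strand 1? no. Count so far: 0
Gen 3: crossing 3x4. Involves strand 1? no. Count so far: 0
Gen 4: crossing 2x4. Involves strand 1? no. Count so far: 0
Gen 5: crossing 4x2. Involves strand 1? no. Count so far: 0
Gen 6: crossing 2x4. Involves strand 1? no. Count so far: 0
Gen 7: crossing 1x4. Involves strand 1? yes. Count so far: 1
Gen 8: crossing 3x5. Involves strand 1? no. Count so far: 1
Gen 9: crossing 4x1. Involves strand 1? yes. Count so far: 2

Answer: 2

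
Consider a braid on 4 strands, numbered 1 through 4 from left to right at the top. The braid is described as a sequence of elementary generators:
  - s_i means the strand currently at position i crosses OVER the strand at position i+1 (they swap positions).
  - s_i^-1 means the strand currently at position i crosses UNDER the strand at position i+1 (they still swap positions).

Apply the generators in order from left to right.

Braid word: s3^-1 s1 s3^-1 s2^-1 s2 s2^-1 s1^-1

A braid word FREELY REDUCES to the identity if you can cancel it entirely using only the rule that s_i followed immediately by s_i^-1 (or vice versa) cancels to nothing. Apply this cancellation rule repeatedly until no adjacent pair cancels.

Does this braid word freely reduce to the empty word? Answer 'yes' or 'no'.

Gen 1 (s3^-1): push. Stack: [s3^-1]
Gen 2 (s1): push. Stack: [s3^-1 s1]
Gen 3 (s3^-1): push. Stack: [s3^-1 s1 s3^-1]
Gen 4 (s2^-1): push. Stack: [s3^-1 s1 s3^-1 s2^-1]
Gen 5 (s2): cancels prior s2^-1. Stack: [s3^-1 s1 s3^-1]
Gen 6 (s2^-1): push. Stack: [s3^-1 s1 s3^-1 s2^-1]
Gen 7 (s1^-1): push. Stack: [s3^-1 s1 s3^-1 s2^-1 s1^-1]
Reduced word: s3^-1 s1 s3^-1 s2^-1 s1^-1

Answer: no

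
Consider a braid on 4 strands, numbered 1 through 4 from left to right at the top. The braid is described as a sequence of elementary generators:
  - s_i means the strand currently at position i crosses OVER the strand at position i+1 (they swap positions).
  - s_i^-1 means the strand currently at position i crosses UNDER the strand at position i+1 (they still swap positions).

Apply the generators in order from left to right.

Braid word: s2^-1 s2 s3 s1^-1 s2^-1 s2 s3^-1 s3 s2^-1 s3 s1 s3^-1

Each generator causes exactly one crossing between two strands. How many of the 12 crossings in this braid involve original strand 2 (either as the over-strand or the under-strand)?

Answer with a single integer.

Gen 1: crossing 2x3. Involves strand 2? yes. Count so far: 1
Gen 2: crossing 3x2. Involves strand 2? yes. Count so far: 2
Gen 3: crossing 3x4. Involves strand 2? no. Count so far: 2
Gen 4: crossing 1x2. Involves strand 2? yes. Count so far: 3
Gen 5: crossing 1x4. Involves strand 2? no. Count so far: 3
Gen 6: crossing 4x1. Involves strand 2? no. Count so far: 3
Gen 7: crossing 4x3. Involves strand 2? no. Count so far: 3
Gen 8: crossing 3x4. Involves strand 2? no. Count so far: 3
Gen 9: crossing 1x4. Involves strand 2? no. Count so far: 3
Gen 10: crossing 1x3. Involves strand 2? no. Count so far: 3
Gen 11: crossing 2x4. Involves strand 2? yes. Count so far: 4
Gen 12: crossing 3x1. Involves strand 2? no. Count so far: 4

Answer: 4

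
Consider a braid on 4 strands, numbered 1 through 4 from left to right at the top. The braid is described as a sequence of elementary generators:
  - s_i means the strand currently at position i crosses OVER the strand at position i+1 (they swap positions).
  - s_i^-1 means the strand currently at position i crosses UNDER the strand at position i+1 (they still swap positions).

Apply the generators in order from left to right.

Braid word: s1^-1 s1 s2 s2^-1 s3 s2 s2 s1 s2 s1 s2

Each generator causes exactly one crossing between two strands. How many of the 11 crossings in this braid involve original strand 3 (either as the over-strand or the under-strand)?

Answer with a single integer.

Gen 1: crossing 1x2. Involves strand 3? no. Count so far: 0
Gen 2: crossing 2x1. Involves strand 3? no. Count so far: 0
Gen 3: crossing 2x3. Involves strand 3? yes. Count so far: 1
Gen 4: crossing 3x2. Involves strand 3? yes. Count so far: 2
Gen 5: crossing 3x4. Involves strand 3? yes. Count so far: 3
Gen 6: crossing 2x4. Involves strand 3? no. Count so far: 3
Gen 7: crossing 4x2. Involves strand 3? no. Count so far: 3
Gen 8: crossing 1x2. Involves strand 3? no. Count so far: 3
Gen 9: crossing 1x4. Involves strand 3? no. Count so far: 3
Gen 10: crossing 2x4. Involves strand 3? no. Count so far: 3
Gen 11: crossing 2x1. Involves strand 3? no. Count so far: 3

Answer: 3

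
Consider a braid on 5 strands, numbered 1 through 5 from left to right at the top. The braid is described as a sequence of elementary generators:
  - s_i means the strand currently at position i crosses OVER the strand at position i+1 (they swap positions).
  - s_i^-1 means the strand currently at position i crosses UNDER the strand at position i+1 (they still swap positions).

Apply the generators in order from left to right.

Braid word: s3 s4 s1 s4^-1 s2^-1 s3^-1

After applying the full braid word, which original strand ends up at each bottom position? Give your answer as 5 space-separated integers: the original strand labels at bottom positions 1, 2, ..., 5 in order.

Answer: 2 4 3 1 5

Derivation:
Gen 1 (s3): strand 3 crosses over strand 4. Perm now: [1 2 4 3 5]
Gen 2 (s4): strand 3 crosses over strand 5. Perm now: [1 2 4 5 3]
Gen 3 (s1): strand 1 crosses over strand 2. Perm now: [2 1 4 5 3]
Gen 4 (s4^-1): strand 5 crosses under strand 3. Perm now: [2 1 4 3 5]
Gen 5 (s2^-1): strand 1 crosses under strand 4. Perm now: [2 4 1 3 5]
Gen 6 (s3^-1): strand 1 crosses under strand 3. Perm now: [2 4 3 1 5]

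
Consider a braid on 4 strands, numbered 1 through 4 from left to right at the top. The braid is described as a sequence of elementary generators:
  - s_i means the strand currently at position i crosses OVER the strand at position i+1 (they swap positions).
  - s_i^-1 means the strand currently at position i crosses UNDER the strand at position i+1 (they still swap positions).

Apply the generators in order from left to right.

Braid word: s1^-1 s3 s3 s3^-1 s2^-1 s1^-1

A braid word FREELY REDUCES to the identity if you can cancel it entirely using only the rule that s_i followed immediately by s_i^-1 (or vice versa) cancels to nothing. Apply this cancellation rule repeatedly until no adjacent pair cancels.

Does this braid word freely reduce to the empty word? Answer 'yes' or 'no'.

Answer: no

Derivation:
Gen 1 (s1^-1): push. Stack: [s1^-1]
Gen 2 (s3): push. Stack: [s1^-1 s3]
Gen 3 (s3): push. Stack: [s1^-1 s3 s3]
Gen 4 (s3^-1): cancels prior s3. Stack: [s1^-1 s3]
Gen 5 (s2^-1): push. Stack: [s1^-1 s3 s2^-1]
Gen 6 (s1^-1): push. Stack: [s1^-1 s3 s2^-1 s1^-1]
Reduced word: s1^-1 s3 s2^-1 s1^-1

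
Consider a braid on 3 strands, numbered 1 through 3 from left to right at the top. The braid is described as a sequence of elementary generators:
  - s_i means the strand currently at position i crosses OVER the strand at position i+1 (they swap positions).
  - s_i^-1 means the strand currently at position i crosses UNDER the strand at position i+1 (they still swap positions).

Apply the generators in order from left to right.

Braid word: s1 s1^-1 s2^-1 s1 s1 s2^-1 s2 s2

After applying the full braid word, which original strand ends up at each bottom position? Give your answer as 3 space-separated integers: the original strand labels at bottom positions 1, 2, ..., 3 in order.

Gen 1 (s1): strand 1 crosses over strand 2. Perm now: [2 1 3]
Gen 2 (s1^-1): strand 2 crosses under strand 1. Perm now: [1 2 3]
Gen 3 (s2^-1): strand 2 crosses under strand 3. Perm now: [1 3 2]
Gen 4 (s1): strand 1 crosses over strand 3. Perm now: [3 1 2]
Gen 5 (s1): strand 3 crosses over strand 1. Perm now: [1 3 2]
Gen 6 (s2^-1): strand 3 crosses under strand 2. Perm now: [1 2 3]
Gen 7 (s2): strand 2 crosses over strand 3. Perm now: [1 3 2]
Gen 8 (s2): strand 3 crosses over strand 2. Perm now: [1 2 3]

Answer: 1 2 3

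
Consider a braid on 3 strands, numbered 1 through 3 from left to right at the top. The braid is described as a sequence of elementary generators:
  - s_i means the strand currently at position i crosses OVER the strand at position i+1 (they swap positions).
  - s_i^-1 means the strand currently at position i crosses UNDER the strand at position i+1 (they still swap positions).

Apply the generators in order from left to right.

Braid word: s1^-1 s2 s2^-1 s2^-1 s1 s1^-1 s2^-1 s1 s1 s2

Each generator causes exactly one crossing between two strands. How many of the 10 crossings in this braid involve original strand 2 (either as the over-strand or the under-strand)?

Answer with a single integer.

Gen 1: crossing 1x2. Involves strand 2? yes. Count so far: 1
Gen 2: crossing 1x3. Involves strand 2? no. Count so far: 1
Gen 3: crossing 3x1. Involves strand 2? no. Count so far: 1
Gen 4: crossing 1x3. Involves strand 2? no. Count so far: 1
Gen 5: crossing 2x3. Involves strand 2? yes. Count so far: 2
Gen 6: crossing 3x2. Involves strand 2? yes. Count so far: 3
Gen 7: crossing 3x1. Involves strand 2? no. Count so far: 3
Gen 8: crossing 2x1. Involves strand 2? yes. Count so far: 4
Gen 9: crossing 1x2. Involves strand 2? yes. Count so far: 5
Gen 10: crossing 1x3. Involves strand 2? no. Count so far: 5

Answer: 5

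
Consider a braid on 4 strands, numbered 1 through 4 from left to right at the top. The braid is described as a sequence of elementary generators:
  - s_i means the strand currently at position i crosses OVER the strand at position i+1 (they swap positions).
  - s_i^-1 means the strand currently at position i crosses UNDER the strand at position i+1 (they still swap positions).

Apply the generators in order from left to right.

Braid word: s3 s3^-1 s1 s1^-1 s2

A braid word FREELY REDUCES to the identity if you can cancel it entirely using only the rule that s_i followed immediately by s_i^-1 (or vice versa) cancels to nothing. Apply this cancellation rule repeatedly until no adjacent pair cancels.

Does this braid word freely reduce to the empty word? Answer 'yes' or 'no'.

Answer: no

Derivation:
Gen 1 (s3): push. Stack: [s3]
Gen 2 (s3^-1): cancels prior s3. Stack: []
Gen 3 (s1): push. Stack: [s1]
Gen 4 (s1^-1): cancels prior s1. Stack: []
Gen 5 (s2): push. Stack: [s2]
Reduced word: s2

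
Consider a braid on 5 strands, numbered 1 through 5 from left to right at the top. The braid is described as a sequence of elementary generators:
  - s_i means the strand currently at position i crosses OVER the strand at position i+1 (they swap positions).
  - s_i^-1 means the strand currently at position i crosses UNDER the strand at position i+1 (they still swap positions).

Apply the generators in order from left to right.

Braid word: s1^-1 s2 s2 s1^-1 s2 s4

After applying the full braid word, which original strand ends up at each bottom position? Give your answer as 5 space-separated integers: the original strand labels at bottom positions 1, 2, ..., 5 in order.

Gen 1 (s1^-1): strand 1 crosses under strand 2. Perm now: [2 1 3 4 5]
Gen 2 (s2): strand 1 crosses over strand 3. Perm now: [2 3 1 4 5]
Gen 3 (s2): strand 3 crosses over strand 1. Perm now: [2 1 3 4 5]
Gen 4 (s1^-1): strand 2 crosses under strand 1. Perm now: [1 2 3 4 5]
Gen 5 (s2): strand 2 crosses over strand 3. Perm now: [1 3 2 4 5]
Gen 6 (s4): strand 4 crosses over strand 5. Perm now: [1 3 2 5 4]

Answer: 1 3 2 5 4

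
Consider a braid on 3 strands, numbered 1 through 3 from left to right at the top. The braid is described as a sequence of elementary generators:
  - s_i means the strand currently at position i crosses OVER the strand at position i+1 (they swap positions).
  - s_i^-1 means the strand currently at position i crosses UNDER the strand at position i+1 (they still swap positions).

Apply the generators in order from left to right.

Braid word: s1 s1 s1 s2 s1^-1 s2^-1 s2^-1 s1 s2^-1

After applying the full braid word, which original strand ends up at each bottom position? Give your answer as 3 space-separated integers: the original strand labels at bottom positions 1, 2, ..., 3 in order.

Answer: 2 1 3

Derivation:
Gen 1 (s1): strand 1 crosses over strand 2. Perm now: [2 1 3]
Gen 2 (s1): strand 2 crosses over strand 1. Perm now: [1 2 3]
Gen 3 (s1): strand 1 crosses over strand 2. Perm now: [2 1 3]
Gen 4 (s2): strand 1 crosses over strand 3. Perm now: [2 3 1]
Gen 5 (s1^-1): strand 2 crosses under strand 3. Perm now: [3 2 1]
Gen 6 (s2^-1): strand 2 crosses under strand 1. Perm now: [3 1 2]
Gen 7 (s2^-1): strand 1 crosses under strand 2. Perm now: [3 2 1]
Gen 8 (s1): strand 3 crosses over strand 2. Perm now: [2 3 1]
Gen 9 (s2^-1): strand 3 crosses under strand 1. Perm now: [2 1 3]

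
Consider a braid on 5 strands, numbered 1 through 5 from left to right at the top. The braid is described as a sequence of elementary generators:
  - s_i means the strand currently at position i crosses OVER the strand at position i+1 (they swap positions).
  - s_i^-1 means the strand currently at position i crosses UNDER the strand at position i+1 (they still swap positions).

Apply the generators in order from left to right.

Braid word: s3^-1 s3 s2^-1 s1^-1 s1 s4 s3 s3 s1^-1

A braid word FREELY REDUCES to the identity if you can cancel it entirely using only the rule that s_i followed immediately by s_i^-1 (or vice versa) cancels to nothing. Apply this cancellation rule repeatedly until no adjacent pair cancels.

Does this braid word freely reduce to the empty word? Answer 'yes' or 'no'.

Answer: no

Derivation:
Gen 1 (s3^-1): push. Stack: [s3^-1]
Gen 2 (s3): cancels prior s3^-1. Stack: []
Gen 3 (s2^-1): push. Stack: [s2^-1]
Gen 4 (s1^-1): push. Stack: [s2^-1 s1^-1]
Gen 5 (s1): cancels prior s1^-1. Stack: [s2^-1]
Gen 6 (s4): push. Stack: [s2^-1 s4]
Gen 7 (s3): push. Stack: [s2^-1 s4 s3]
Gen 8 (s3): push. Stack: [s2^-1 s4 s3 s3]
Gen 9 (s1^-1): push. Stack: [s2^-1 s4 s3 s3 s1^-1]
Reduced word: s2^-1 s4 s3 s3 s1^-1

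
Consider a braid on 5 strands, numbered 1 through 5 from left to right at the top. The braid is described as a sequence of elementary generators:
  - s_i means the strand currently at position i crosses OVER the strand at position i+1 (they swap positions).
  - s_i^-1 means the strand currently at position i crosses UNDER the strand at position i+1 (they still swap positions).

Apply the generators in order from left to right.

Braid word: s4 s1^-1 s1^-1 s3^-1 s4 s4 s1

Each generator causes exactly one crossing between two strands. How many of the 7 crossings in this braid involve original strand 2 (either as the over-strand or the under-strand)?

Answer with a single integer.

Answer: 3

Derivation:
Gen 1: crossing 4x5. Involves strand 2? no. Count so far: 0
Gen 2: crossing 1x2. Involves strand 2? yes. Count so far: 1
Gen 3: crossing 2x1. Involves strand 2? yes. Count so far: 2
Gen 4: crossing 3x5. Involves strand 2? no. Count so far: 2
Gen 5: crossing 3x4. Involves strand 2? no. Count so far: 2
Gen 6: crossing 4x3. Involves strand 2? no. Count so far: 2
Gen 7: crossing 1x2. Involves strand 2? yes. Count so far: 3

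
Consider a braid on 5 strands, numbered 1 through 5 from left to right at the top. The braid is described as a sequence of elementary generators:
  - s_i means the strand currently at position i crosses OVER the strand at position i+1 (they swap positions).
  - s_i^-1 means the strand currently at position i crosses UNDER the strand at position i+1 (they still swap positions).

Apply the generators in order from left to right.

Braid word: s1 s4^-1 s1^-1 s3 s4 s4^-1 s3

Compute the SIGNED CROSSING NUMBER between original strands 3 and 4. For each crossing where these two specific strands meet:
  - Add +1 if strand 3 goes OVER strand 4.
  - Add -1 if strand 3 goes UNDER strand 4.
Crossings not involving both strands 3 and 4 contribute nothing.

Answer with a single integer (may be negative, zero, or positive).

Answer: 2

Derivation:
Gen 1: crossing 1x2. Both 3&4? no. Sum: 0
Gen 2: crossing 4x5. Both 3&4? no. Sum: 0
Gen 3: crossing 2x1. Both 3&4? no. Sum: 0
Gen 4: crossing 3x5. Both 3&4? no. Sum: 0
Gen 5: 3 over 4. Both 3&4? yes. Contrib: +1. Sum: 1
Gen 6: 4 under 3. Both 3&4? yes. Contrib: +1. Sum: 2
Gen 7: crossing 5x3. Both 3&4? no. Sum: 2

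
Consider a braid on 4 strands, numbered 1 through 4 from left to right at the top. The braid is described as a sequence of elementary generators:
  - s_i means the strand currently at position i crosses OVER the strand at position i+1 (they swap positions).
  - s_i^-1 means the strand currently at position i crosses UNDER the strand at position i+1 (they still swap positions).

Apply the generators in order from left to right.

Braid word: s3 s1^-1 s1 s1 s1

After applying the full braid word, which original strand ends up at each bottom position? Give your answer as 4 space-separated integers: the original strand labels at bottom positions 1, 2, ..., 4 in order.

Answer: 1 2 4 3

Derivation:
Gen 1 (s3): strand 3 crosses over strand 4. Perm now: [1 2 4 3]
Gen 2 (s1^-1): strand 1 crosses under strand 2. Perm now: [2 1 4 3]
Gen 3 (s1): strand 2 crosses over strand 1. Perm now: [1 2 4 3]
Gen 4 (s1): strand 1 crosses over strand 2. Perm now: [2 1 4 3]
Gen 5 (s1): strand 2 crosses over strand 1. Perm now: [1 2 4 3]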